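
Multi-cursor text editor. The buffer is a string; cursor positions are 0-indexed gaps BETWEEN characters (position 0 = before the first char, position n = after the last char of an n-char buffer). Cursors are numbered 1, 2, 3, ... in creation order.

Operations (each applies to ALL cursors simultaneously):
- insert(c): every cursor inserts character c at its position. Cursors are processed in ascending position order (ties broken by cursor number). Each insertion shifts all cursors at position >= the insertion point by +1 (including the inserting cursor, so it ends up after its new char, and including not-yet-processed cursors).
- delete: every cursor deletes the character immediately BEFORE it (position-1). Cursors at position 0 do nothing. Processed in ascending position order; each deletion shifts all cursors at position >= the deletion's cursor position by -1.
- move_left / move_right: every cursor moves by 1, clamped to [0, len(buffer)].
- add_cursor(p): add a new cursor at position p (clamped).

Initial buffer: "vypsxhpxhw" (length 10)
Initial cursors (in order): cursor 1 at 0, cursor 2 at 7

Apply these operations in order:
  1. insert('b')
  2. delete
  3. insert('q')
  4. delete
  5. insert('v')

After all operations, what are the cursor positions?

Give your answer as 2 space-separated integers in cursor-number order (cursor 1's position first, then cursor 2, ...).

Answer: 1 9

Derivation:
After op 1 (insert('b')): buffer="bvypsxhpbxhw" (len 12), cursors c1@1 c2@9, authorship 1.......2...
After op 2 (delete): buffer="vypsxhpxhw" (len 10), cursors c1@0 c2@7, authorship ..........
After op 3 (insert('q')): buffer="qvypsxhpqxhw" (len 12), cursors c1@1 c2@9, authorship 1.......2...
After op 4 (delete): buffer="vypsxhpxhw" (len 10), cursors c1@0 c2@7, authorship ..........
After op 5 (insert('v')): buffer="vvypsxhpvxhw" (len 12), cursors c1@1 c2@9, authorship 1.......2...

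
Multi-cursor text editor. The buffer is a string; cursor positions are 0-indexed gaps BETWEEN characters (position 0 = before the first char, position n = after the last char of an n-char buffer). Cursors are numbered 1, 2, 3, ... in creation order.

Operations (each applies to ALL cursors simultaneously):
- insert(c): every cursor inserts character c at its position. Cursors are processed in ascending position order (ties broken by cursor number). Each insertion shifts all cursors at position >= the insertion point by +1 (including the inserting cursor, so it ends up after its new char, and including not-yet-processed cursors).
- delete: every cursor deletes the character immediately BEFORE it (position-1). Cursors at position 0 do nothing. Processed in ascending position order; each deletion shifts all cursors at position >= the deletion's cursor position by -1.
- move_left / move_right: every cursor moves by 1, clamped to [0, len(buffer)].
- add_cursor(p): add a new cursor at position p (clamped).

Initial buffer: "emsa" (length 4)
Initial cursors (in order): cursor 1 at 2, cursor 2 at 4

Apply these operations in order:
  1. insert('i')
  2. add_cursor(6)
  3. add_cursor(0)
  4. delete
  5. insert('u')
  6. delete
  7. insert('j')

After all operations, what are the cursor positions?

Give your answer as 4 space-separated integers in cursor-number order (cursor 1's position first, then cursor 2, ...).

Answer: 4 7 7 1

Derivation:
After op 1 (insert('i')): buffer="emisai" (len 6), cursors c1@3 c2@6, authorship ..1..2
After op 2 (add_cursor(6)): buffer="emisai" (len 6), cursors c1@3 c2@6 c3@6, authorship ..1..2
After op 3 (add_cursor(0)): buffer="emisai" (len 6), cursors c4@0 c1@3 c2@6 c3@6, authorship ..1..2
After op 4 (delete): buffer="ems" (len 3), cursors c4@0 c1@2 c2@3 c3@3, authorship ...
After op 5 (insert('u')): buffer="uemusuu" (len 7), cursors c4@1 c1@4 c2@7 c3@7, authorship 4..1.23
After op 6 (delete): buffer="ems" (len 3), cursors c4@0 c1@2 c2@3 c3@3, authorship ...
After op 7 (insert('j')): buffer="jemjsjj" (len 7), cursors c4@1 c1@4 c2@7 c3@7, authorship 4..1.23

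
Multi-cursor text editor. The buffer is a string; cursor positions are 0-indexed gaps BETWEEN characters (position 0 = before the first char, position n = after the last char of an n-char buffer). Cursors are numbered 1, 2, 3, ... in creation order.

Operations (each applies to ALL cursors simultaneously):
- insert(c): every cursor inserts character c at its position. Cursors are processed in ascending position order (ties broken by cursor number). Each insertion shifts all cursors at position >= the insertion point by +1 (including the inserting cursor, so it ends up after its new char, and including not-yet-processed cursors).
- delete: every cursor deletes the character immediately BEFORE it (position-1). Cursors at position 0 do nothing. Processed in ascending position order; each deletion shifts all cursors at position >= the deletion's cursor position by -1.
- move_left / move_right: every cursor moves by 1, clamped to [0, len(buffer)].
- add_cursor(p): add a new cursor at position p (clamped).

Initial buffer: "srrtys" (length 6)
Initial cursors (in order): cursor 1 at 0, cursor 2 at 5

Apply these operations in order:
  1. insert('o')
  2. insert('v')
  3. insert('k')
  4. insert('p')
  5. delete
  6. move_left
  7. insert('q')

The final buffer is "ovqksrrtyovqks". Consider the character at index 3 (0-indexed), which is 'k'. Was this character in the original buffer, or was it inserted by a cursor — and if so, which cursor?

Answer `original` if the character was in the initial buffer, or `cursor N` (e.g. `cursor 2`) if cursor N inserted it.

Answer: cursor 1

Derivation:
After op 1 (insert('o')): buffer="osrrtyos" (len 8), cursors c1@1 c2@7, authorship 1.....2.
After op 2 (insert('v')): buffer="ovsrrtyovs" (len 10), cursors c1@2 c2@9, authorship 11.....22.
After op 3 (insert('k')): buffer="ovksrrtyovks" (len 12), cursors c1@3 c2@11, authorship 111.....222.
After op 4 (insert('p')): buffer="ovkpsrrtyovkps" (len 14), cursors c1@4 c2@13, authorship 1111.....2222.
After op 5 (delete): buffer="ovksrrtyovks" (len 12), cursors c1@3 c2@11, authorship 111.....222.
After op 6 (move_left): buffer="ovksrrtyovks" (len 12), cursors c1@2 c2@10, authorship 111.....222.
After op 7 (insert('q')): buffer="ovqksrrtyovqks" (len 14), cursors c1@3 c2@12, authorship 1111.....2222.
Authorship (.=original, N=cursor N): 1 1 1 1 . . . . . 2 2 2 2 .
Index 3: author = 1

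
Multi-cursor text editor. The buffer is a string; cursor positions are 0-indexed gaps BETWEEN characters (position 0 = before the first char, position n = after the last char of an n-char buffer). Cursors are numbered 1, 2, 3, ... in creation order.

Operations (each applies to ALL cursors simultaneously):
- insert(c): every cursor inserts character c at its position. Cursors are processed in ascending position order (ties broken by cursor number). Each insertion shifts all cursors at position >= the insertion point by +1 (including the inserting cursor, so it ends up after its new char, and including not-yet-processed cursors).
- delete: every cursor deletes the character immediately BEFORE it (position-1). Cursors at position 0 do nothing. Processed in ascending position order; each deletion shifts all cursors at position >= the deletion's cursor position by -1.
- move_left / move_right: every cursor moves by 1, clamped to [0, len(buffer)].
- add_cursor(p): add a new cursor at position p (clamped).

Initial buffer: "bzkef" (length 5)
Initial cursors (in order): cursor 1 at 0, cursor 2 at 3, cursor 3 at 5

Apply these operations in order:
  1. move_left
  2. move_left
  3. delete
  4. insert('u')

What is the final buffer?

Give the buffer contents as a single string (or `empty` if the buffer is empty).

After op 1 (move_left): buffer="bzkef" (len 5), cursors c1@0 c2@2 c3@4, authorship .....
After op 2 (move_left): buffer="bzkef" (len 5), cursors c1@0 c2@1 c3@3, authorship .....
After op 3 (delete): buffer="zef" (len 3), cursors c1@0 c2@0 c3@1, authorship ...
After op 4 (insert('u')): buffer="uuzuef" (len 6), cursors c1@2 c2@2 c3@4, authorship 12.3..

Answer: uuzuef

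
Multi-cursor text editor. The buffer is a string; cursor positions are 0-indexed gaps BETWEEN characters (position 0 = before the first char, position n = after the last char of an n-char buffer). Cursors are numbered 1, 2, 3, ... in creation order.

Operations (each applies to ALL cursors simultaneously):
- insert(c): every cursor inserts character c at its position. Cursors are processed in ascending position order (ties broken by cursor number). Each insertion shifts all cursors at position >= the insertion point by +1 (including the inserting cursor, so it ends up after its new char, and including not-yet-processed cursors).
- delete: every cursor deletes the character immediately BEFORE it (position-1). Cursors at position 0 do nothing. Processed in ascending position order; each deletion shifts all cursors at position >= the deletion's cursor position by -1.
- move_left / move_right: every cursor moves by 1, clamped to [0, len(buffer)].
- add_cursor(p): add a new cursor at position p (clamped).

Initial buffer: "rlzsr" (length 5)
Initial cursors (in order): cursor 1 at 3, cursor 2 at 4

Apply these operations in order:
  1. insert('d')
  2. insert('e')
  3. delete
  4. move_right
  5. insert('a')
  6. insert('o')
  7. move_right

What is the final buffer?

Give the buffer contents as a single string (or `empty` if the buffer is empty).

Answer: rlzdsaodrao

Derivation:
After op 1 (insert('d')): buffer="rlzdsdr" (len 7), cursors c1@4 c2@6, authorship ...1.2.
After op 2 (insert('e')): buffer="rlzdesder" (len 9), cursors c1@5 c2@8, authorship ...11.22.
After op 3 (delete): buffer="rlzdsdr" (len 7), cursors c1@4 c2@6, authorship ...1.2.
After op 4 (move_right): buffer="rlzdsdr" (len 7), cursors c1@5 c2@7, authorship ...1.2.
After op 5 (insert('a')): buffer="rlzdsadra" (len 9), cursors c1@6 c2@9, authorship ...1.12.2
After op 6 (insert('o')): buffer="rlzdsaodrao" (len 11), cursors c1@7 c2@11, authorship ...1.112.22
After op 7 (move_right): buffer="rlzdsaodrao" (len 11), cursors c1@8 c2@11, authorship ...1.112.22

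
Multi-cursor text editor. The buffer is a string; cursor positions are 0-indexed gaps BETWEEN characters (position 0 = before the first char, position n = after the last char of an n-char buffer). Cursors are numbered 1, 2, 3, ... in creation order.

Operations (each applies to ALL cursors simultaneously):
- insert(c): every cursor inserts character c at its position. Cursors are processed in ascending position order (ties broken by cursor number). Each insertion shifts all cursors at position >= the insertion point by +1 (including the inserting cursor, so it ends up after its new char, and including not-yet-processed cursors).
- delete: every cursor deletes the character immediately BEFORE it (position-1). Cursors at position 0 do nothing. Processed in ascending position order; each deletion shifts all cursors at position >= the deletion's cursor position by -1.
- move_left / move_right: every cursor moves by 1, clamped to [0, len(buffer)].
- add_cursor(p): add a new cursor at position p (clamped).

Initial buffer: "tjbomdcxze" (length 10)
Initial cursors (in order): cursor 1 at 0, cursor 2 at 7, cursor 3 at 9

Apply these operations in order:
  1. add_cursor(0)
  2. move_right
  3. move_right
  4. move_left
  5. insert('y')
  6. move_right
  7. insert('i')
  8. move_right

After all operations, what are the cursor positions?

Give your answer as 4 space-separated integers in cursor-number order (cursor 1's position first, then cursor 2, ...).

Answer: 7 16 18 7

Derivation:
After op 1 (add_cursor(0)): buffer="tjbomdcxze" (len 10), cursors c1@0 c4@0 c2@7 c3@9, authorship ..........
After op 2 (move_right): buffer="tjbomdcxze" (len 10), cursors c1@1 c4@1 c2@8 c3@10, authorship ..........
After op 3 (move_right): buffer="tjbomdcxze" (len 10), cursors c1@2 c4@2 c2@9 c3@10, authorship ..........
After op 4 (move_left): buffer="tjbomdcxze" (len 10), cursors c1@1 c4@1 c2@8 c3@9, authorship ..........
After op 5 (insert('y')): buffer="tyyjbomdcxyzye" (len 14), cursors c1@3 c4@3 c2@11 c3@13, authorship .14.......2.3.
After op 6 (move_right): buffer="tyyjbomdcxyzye" (len 14), cursors c1@4 c4@4 c2@12 c3@14, authorship .14.......2.3.
After op 7 (insert('i')): buffer="tyyjiibomdcxyziyei" (len 18), cursors c1@6 c4@6 c2@15 c3@18, authorship .14.14......2.23.3
After op 8 (move_right): buffer="tyyjiibomdcxyziyei" (len 18), cursors c1@7 c4@7 c2@16 c3@18, authorship .14.14......2.23.3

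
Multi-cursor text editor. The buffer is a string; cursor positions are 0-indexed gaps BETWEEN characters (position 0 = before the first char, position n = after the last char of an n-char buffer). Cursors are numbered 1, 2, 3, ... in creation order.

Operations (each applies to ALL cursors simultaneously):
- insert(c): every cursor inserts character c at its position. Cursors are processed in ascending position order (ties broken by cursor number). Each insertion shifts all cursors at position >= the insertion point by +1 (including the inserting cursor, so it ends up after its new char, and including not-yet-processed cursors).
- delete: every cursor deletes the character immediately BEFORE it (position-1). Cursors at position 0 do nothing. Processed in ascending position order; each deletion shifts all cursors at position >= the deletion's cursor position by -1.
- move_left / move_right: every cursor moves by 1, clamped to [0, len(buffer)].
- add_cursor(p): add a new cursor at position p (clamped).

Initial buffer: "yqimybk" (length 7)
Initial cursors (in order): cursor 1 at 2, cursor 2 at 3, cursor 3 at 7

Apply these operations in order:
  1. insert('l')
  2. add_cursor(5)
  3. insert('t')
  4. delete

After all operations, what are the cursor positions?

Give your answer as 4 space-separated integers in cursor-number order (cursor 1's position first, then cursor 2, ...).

After op 1 (insert('l')): buffer="yqlilmybkl" (len 10), cursors c1@3 c2@5 c3@10, authorship ..1.2....3
After op 2 (add_cursor(5)): buffer="yqlilmybkl" (len 10), cursors c1@3 c2@5 c4@5 c3@10, authorship ..1.2....3
After op 3 (insert('t')): buffer="yqltilttmybklt" (len 14), cursors c1@4 c2@8 c4@8 c3@14, authorship ..11.224....33
After op 4 (delete): buffer="yqlilmybkl" (len 10), cursors c1@3 c2@5 c4@5 c3@10, authorship ..1.2....3

Answer: 3 5 10 5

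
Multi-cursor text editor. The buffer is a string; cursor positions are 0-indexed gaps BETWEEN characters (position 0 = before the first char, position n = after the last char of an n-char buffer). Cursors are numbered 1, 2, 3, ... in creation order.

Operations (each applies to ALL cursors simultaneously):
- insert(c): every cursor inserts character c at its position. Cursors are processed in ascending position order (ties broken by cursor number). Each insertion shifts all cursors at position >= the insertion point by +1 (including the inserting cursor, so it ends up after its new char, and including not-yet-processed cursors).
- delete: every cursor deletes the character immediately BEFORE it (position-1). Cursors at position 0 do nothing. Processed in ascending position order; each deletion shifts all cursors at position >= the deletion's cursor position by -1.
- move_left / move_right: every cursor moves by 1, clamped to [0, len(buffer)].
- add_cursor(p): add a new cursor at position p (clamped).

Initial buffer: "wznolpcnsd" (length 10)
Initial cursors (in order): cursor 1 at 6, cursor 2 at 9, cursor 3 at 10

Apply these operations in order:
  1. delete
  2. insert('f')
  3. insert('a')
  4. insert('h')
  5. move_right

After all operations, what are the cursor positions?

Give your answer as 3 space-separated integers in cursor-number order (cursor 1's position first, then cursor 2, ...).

After op 1 (delete): buffer="wznolcn" (len 7), cursors c1@5 c2@7 c3@7, authorship .......
After op 2 (insert('f')): buffer="wznolfcnff" (len 10), cursors c1@6 c2@10 c3@10, authorship .....1..23
After op 3 (insert('a')): buffer="wznolfacnffaa" (len 13), cursors c1@7 c2@13 c3@13, authorship .....11..2323
After op 4 (insert('h')): buffer="wznolfahcnffaahh" (len 16), cursors c1@8 c2@16 c3@16, authorship .....111..232323
After op 5 (move_right): buffer="wznolfahcnffaahh" (len 16), cursors c1@9 c2@16 c3@16, authorship .....111..232323

Answer: 9 16 16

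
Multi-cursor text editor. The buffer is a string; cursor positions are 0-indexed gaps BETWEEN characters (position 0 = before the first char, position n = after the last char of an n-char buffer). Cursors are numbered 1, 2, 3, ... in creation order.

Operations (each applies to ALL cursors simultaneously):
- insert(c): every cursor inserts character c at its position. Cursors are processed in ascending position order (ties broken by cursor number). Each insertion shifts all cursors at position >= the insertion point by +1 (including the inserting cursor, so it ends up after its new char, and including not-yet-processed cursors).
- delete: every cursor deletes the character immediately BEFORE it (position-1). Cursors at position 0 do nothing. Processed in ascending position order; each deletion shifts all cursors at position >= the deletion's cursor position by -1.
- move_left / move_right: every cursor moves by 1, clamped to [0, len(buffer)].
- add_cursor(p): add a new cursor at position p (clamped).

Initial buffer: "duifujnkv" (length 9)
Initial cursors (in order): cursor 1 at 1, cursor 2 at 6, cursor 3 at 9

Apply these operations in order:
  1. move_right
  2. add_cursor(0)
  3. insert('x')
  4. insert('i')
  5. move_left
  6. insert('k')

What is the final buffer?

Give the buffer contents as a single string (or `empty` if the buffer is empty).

After op 1 (move_right): buffer="duifujnkv" (len 9), cursors c1@2 c2@7 c3@9, authorship .........
After op 2 (add_cursor(0)): buffer="duifujnkv" (len 9), cursors c4@0 c1@2 c2@7 c3@9, authorship .........
After op 3 (insert('x')): buffer="xduxifujnxkvx" (len 13), cursors c4@1 c1@4 c2@10 c3@13, authorship 4..1.....2..3
After op 4 (insert('i')): buffer="xiduxiifujnxikvxi" (len 17), cursors c4@2 c1@6 c2@13 c3@17, authorship 44..11.....22..33
After op 5 (move_left): buffer="xiduxiifujnxikvxi" (len 17), cursors c4@1 c1@5 c2@12 c3@16, authorship 44..11.....22..33
After op 6 (insert('k')): buffer="xkiduxkiifujnxkikvxki" (len 21), cursors c4@2 c1@7 c2@15 c3@20, authorship 444..111.....222..333

Answer: xkiduxkiifujnxkikvxki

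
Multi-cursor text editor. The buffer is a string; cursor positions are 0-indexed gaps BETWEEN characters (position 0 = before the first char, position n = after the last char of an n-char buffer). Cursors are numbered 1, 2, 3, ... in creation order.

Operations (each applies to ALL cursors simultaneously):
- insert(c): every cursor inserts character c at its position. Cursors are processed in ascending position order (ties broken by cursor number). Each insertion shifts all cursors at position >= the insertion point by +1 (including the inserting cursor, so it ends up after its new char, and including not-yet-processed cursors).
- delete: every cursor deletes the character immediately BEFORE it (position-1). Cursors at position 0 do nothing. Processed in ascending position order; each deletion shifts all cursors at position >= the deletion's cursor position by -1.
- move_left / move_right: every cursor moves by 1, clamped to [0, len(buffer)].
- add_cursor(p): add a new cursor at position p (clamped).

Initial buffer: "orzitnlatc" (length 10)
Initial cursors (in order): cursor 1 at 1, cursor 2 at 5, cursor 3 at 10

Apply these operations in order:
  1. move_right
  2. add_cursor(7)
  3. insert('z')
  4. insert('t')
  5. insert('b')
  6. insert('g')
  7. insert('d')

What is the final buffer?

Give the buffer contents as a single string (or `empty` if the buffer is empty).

Answer: orztbgdzitnztbgdlztbgdatcztbgd

Derivation:
After op 1 (move_right): buffer="orzitnlatc" (len 10), cursors c1@2 c2@6 c3@10, authorship ..........
After op 2 (add_cursor(7)): buffer="orzitnlatc" (len 10), cursors c1@2 c2@6 c4@7 c3@10, authorship ..........
After op 3 (insert('z')): buffer="orzzitnzlzatcz" (len 14), cursors c1@3 c2@8 c4@10 c3@14, authorship ..1....2.4...3
After op 4 (insert('t')): buffer="orztzitnztlztatczt" (len 18), cursors c1@4 c2@10 c4@13 c3@18, authorship ..11....22.44...33
After op 5 (insert('b')): buffer="orztbzitnztblztbatcztb" (len 22), cursors c1@5 c2@12 c4@16 c3@22, authorship ..111....222.444...333
After op 6 (insert('g')): buffer="orztbgzitnztbglztbgatcztbg" (len 26), cursors c1@6 c2@14 c4@19 c3@26, authorship ..1111....2222.4444...3333
After op 7 (insert('d')): buffer="orztbgdzitnztbgdlztbgdatcztbgd" (len 30), cursors c1@7 c2@16 c4@22 c3@30, authorship ..11111....22222.44444...33333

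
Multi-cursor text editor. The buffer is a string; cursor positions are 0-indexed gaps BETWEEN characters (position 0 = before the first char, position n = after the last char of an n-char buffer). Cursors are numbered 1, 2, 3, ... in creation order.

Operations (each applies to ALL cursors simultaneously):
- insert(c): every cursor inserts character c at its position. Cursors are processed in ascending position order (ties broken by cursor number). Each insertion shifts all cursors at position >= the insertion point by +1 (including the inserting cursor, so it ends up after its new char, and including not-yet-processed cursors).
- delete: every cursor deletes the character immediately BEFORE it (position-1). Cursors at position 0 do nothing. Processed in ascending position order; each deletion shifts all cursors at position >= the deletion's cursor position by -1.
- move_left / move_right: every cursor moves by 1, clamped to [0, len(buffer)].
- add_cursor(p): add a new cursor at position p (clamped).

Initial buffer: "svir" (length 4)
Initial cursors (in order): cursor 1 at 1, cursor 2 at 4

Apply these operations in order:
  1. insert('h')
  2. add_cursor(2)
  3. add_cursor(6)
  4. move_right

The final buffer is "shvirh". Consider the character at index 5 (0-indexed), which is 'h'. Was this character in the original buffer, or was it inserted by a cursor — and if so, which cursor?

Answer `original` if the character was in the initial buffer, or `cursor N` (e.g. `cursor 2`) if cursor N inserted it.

After op 1 (insert('h')): buffer="shvirh" (len 6), cursors c1@2 c2@6, authorship .1...2
After op 2 (add_cursor(2)): buffer="shvirh" (len 6), cursors c1@2 c3@2 c2@6, authorship .1...2
After op 3 (add_cursor(6)): buffer="shvirh" (len 6), cursors c1@2 c3@2 c2@6 c4@6, authorship .1...2
After op 4 (move_right): buffer="shvirh" (len 6), cursors c1@3 c3@3 c2@6 c4@6, authorship .1...2
Authorship (.=original, N=cursor N): . 1 . . . 2
Index 5: author = 2

Answer: cursor 2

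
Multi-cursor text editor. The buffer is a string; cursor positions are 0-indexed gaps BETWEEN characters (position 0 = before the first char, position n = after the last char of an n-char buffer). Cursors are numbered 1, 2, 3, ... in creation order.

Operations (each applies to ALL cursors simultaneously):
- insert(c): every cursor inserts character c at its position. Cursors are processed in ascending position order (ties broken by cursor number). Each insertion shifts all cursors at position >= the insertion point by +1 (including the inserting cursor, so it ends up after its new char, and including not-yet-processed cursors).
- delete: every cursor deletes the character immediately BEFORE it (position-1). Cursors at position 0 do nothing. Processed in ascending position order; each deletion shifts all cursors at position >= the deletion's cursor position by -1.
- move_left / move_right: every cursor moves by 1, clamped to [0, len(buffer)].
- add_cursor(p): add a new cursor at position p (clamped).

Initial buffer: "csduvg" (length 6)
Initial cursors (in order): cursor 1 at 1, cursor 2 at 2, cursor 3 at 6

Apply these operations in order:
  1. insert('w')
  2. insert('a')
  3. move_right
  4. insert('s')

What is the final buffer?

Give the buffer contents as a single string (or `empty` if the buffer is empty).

After op 1 (insert('w')): buffer="cwswduvgw" (len 9), cursors c1@2 c2@4 c3@9, authorship .1.2....3
After op 2 (insert('a')): buffer="cwaswaduvgwa" (len 12), cursors c1@3 c2@6 c3@12, authorship .11.22....33
After op 3 (move_right): buffer="cwaswaduvgwa" (len 12), cursors c1@4 c2@7 c3@12, authorship .11.22....33
After op 4 (insert('s')): buffer="cwasswadsuvgwas" (len 15), cursors c1@5 c2@9 c3@15, authorship .11.122.2...333

Answer: cwasswadsuvgwas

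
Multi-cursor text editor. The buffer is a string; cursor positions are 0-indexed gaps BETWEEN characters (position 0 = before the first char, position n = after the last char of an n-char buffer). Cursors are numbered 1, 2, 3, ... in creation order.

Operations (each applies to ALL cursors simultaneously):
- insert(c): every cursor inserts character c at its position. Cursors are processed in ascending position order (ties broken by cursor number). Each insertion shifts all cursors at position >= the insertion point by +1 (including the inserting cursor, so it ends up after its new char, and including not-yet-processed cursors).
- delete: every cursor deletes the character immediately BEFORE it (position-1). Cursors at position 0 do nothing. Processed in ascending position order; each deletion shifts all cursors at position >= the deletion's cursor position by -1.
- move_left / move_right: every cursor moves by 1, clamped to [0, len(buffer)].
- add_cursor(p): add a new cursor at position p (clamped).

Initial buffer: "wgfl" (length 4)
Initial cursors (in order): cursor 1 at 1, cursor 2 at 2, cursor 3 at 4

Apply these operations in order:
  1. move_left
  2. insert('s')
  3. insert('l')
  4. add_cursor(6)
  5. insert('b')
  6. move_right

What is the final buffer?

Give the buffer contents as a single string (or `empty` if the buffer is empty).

After op 1 (move_left): buffer="wgfl" (len 4), cursors c1@0 c2@1 c3@3, authorship ....
After op 2 (insert('s')): buffer="swsgfsl" (len 7), cursors c1@1 c2@3 c3@6, authorship 1.2..3.
After op 3 (insert('l')): buffer="slwslgfsll" (len 10), cursors c1@2 c2@5 c3@9, authorship 11.22..33.
After op 4 (add_cursor(6)): buffer="slwslgfsll" (len 10), cursors c1@2 c2@5 c4@6 c3@9, authorship 11.22..33.
After op 5 (insert('b')): buffer="slbwslbgbfslbl" (len 14), cursors c1@3 c2@7 c4@9 c3@13, authorship 111.222.4.333.
After op 6 (move_right): buffer="slbwslbgbfslbl" (len 14), cursors c1@4 c2@8 c4@10 c3@14, authorship 111.222.4.333.

Answer: slbwslbgbfslbl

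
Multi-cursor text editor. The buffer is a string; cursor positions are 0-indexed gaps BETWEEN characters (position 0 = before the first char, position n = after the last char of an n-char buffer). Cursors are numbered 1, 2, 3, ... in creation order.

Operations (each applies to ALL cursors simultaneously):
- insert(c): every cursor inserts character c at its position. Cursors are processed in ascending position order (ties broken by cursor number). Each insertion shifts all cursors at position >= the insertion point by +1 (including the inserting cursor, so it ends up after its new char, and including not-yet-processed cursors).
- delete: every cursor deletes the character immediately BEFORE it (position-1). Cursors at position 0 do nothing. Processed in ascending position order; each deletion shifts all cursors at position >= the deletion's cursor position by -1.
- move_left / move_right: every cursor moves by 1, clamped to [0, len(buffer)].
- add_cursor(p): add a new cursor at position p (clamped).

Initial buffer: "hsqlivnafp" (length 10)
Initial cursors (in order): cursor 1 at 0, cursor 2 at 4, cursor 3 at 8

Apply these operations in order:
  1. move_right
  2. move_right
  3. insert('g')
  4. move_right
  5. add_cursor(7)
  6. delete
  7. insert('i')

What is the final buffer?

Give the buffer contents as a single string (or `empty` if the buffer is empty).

After op 1 (move_right): buffer="hsqlivnafp" (len 10), cursors c1@1 c2@5 c3@9, authorship ..........
After op 2 (move_right): buffer="hsqlivnafp" (len 10), cursors c1@2 c2@6 c3@10, authorship ..........
After op 3 (insert('g')): buffer="hsgqlivgnafpg" (len 13), cursors c1@3 c2@8 c3@13, authorship ..1....2....3
After op 4 (move_right): buffer="hsgqlivgnafpg" (len 13), cursors c1@4 c2@9 c3@13, authorship ..1....2....3
After op 5 (add_cursor(7)): buffer="hsgqlivgnafpg" (len 13), cursors c1@4 c4@7 c2@9 c3@13, authorship ..1....2....3
After op 6 (delete): buffer="hsgligafp" (len 9), cursors c1@3 c4@5 c2@6 c3@9, authorship ..1..2...
After op 7 (insert('i')): buffer="hsgiliigiafpi" (len 13), cursors c1@4 c4@7 c2@9 c3@13, authorship ..11..422...3

Answer: hsgiliigiafpi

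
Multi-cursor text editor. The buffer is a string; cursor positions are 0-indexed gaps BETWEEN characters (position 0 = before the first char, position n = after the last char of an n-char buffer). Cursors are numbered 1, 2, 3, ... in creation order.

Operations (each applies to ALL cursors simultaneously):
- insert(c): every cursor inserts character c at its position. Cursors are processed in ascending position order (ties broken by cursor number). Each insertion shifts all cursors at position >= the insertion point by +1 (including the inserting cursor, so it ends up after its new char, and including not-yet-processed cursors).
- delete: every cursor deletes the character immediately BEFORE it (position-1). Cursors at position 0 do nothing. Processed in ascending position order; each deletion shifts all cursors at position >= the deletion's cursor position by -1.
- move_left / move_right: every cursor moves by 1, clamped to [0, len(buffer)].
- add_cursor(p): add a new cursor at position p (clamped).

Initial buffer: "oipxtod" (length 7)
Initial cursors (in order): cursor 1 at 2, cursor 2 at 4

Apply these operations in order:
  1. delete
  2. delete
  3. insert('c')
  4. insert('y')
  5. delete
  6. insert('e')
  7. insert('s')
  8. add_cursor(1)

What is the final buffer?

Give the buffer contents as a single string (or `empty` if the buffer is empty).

After op 1 (delete): buffer="optod" (len 5), cursors c1@1 c2@2, authorship .....
After op 2 (delete): buffer="tod" (len 3), cursors c1@0 c2@0, authorship ...
After op 3 (insert('c')): buffer="cctod" (len 5), cursors c1@2 c2@2, authorship 12...
After op 4 (insert('y')): buffer="ccyytod" (len 7), cursors c1@4 c2@4, authorship 1212...
After op 5 (delete): buffer="cctod" (len 5), cursors c1@2 c2@2, authorship 12...
After op 6 (insert('e')): buffer="cceetod" (len 7), cursors c1@4 c2@4, authorship 1212...
After op 7 (insert('s')): buffer="cceesstod" (len 9), cursors c1@6 c2@6, authorship 121212...
After op 8 (add_cursor(1)): buffer="cceesstod" (len 9), cursors c3@1 c1@6 c2@6, authorship 121212...

Answer: cceesstod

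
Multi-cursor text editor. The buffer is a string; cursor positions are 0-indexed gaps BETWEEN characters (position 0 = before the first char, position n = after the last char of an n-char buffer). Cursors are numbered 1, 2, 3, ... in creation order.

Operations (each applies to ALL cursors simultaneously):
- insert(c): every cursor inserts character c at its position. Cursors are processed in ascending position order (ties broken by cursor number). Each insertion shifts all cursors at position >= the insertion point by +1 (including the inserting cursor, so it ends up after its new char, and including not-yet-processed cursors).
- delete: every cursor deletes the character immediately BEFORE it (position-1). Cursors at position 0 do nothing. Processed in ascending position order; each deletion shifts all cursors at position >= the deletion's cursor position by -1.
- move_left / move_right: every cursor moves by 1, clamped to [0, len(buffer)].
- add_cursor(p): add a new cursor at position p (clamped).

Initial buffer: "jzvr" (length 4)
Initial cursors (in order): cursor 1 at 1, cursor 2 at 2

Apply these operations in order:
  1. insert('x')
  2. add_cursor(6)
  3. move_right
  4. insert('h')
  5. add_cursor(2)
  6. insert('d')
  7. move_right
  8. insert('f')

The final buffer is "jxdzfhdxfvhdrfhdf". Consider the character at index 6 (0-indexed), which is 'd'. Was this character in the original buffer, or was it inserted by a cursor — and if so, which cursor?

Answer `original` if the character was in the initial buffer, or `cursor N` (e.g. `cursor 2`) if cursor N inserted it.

After op 1 (insert('x')): buffer="jxzxvr" (len 6), cursors c1@2 c2@4, authorship .1.2..
After op 2 (add_cursor(6)): buffer="jxzxvr" (len 6), cursors c1@2 c2@4 c3@6, authorship .1.2..
After op 3 (move_right): buffer="jxzxvr" (len 6), cursors c1@3 c2@5 c3@6, authorship .1.2..
After op 4 (insert('h')): buffer="jxzhxvhrh" (len 9), cursors c1@4 c2@7 c3@9, authorship .1.12.2.3
After op 5 (add_cursor(2)): buffer="jxzhxvhrh" (len 9), cursors c4@2 c1@4 c2@7 c3@9, authorship .1.12.2.3
After op 6 (insert('d')): buffer="jxdzhdxvhdrhd" (len 13), cursors c4@3 c1@6 c2@10 c3@13, authorship .14.112.22.33
After op 7 (move_right): buffer="jxdzhdxvhdrhd" (len 13), cursors c4@4 c1@7 c2@11 c3@13, authorship .14.112.22.33
After op 8 (insert('f')): buffer="jxdzfhdxfvhdrfhdf" (len 17), cursors c4@5 c1@9 c2@14 c3@17, authorship .14.41121.22.2333
Authorship (.=original, N=cursor N): . 1 4 . 4 1 1 2 1 . 2 2 . 2 3 3 3
Index 6: author = 1

Answer: cursor 1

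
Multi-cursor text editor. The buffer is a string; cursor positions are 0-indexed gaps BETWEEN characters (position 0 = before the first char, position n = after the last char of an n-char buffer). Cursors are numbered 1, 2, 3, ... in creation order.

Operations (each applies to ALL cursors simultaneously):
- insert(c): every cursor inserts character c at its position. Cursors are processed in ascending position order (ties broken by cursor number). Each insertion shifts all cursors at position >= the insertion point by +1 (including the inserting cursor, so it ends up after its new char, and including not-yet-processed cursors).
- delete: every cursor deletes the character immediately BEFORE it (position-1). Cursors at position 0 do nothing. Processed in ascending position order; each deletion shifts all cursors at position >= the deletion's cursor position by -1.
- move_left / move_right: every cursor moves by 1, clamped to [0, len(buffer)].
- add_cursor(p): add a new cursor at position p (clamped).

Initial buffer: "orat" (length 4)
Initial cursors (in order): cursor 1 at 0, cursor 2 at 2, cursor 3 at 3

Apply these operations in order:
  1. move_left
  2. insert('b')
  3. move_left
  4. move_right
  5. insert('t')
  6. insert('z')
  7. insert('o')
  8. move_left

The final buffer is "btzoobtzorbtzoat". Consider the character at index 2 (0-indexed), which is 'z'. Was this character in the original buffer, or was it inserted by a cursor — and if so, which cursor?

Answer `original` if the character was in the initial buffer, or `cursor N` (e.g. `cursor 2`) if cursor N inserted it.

After op 1 (move_left): buffer="orat" (len 4), cursors c1@0 c2@1 c3@2, authorship ....
After op 2 (insert('b')): buffer="bobrbat" (len 7), cursors c1@1 c2@3 c3@5, authorship 1.2.3..
After op 3 (move_left): buffer="bobrbat" (len 7), cursors c1@0 c2@2 c3@4, authorship 1.2.3..
After op 4 (move_right): buffer="bobrbat" (len 7), cursors c1@1 c2@3 c3@5, authorship 1.2.3..
After op 5 (insert('t')): buffer="btobtrbtat" (len 10), cursors c1@2 c2@5 c3@8, authorship 11.22.33..
After op 6 (insert('z')): buffer="btzobtzrbtzat" (len 13), cursors c1@3 c2@7 c3@11, authorship 111.222.333..
After op 7 (insert('o')): buffer="btzoobtzorbtzoat" (len 16), cursors c1@4 c2@9 c3@14, authorship 1111.2222.3333..
After op 8 (move_left): buffer="btzoobtzorbtzoat" (len 16), cursors c1@3 c2@8 c3@13, authorship 1111.2222.3333..
Authorship (.=original, N=cursor N): 1 1 1 1 . 2 2 2 2 . 3 3 3 3 . .
Index 2: author = 1

Answer: cursor 1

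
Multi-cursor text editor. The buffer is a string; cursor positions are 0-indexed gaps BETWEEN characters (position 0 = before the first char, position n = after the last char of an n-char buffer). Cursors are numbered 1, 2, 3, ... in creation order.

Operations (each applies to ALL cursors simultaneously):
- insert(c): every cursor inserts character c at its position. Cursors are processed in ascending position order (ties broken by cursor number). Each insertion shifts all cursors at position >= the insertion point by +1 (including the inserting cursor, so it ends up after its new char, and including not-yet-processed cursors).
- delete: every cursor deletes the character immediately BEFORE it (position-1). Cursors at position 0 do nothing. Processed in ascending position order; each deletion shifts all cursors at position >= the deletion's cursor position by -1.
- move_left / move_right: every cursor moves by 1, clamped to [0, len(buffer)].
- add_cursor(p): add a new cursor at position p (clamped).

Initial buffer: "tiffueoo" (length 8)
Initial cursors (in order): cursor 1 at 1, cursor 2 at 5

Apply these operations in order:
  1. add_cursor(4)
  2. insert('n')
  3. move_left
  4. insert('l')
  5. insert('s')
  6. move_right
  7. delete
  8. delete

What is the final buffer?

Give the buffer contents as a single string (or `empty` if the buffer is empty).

Answer: tliffluleoo

Derivation:
After op 1 (add_cursor(4)): buffer="tiffueoo" (len 8), cursors c1@1 c3@4 c2@5, authorship ........
After op 2 (insert('n')): buffer="tniffnuneoo" (len 11), cursors c1@2 c3@6 c2@8, authorship .1...3.2...
After op 3 (move_left): buffer="tniffnuneoo" (len 11), cursors c1@1 c3@5 c2@7, authorship .1...3.2...
After op 4 (insert('l')): buffer="tlnifflnulneoo" (len 14), cursors c1@2 c3@7 c2@10, authorship .11...33.22...
After op 5 (insert('s')): buffer="tlsnifflsnulsneoo" (len 17), cursors c1@3 c3@9 c2@13, authorship .111...333.222...
After op 6 (move_right): buffer="tlsnifflsnulsneoo" (len 17), cursors c1@4 c3@10 c2@14, authorship .111...333.222...
After op 7 (delete): buffer="tlsifflsulseoo" (len 14), cursors c1@3 c3@8 c2@11, authorship .11...33.22...
After op 8 (delete): buffer="tliffluleoo" (len 11), cursors c1@2 c3@6 c2@8, authorship .1...3.2...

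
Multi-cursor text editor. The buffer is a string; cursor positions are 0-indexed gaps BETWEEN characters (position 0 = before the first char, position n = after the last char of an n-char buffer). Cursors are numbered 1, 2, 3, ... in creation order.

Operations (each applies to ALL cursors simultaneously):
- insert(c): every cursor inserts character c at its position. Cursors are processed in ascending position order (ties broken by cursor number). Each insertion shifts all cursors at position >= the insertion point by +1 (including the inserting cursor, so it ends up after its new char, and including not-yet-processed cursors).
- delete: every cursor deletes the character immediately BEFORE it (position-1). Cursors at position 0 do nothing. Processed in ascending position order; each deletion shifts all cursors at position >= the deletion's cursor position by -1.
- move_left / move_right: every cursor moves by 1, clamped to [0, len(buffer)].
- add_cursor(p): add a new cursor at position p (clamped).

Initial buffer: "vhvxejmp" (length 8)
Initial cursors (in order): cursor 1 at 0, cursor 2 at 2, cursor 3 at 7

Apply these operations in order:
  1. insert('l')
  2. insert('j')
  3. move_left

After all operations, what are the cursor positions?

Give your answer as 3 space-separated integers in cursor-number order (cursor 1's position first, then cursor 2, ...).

Answer: 1 5 12

Derivation:
After op 1 (insert('l')): buffer="lvhlvxejmlp" (len 11), cursors c1@1 c2@4 c3@10, authorship 1..2.....3.
After op 2 (insert('j')): buffer="ljvhljvxejmljp" (len 14), cursors c1@2 c2@6 c3@13, authorship 11..22.....33.
After op 3 (move_left): buffer="ljvhljvxejmljp" (len 14), cursors c1@1 c2@5 c3@12, authorship 11..22.....33.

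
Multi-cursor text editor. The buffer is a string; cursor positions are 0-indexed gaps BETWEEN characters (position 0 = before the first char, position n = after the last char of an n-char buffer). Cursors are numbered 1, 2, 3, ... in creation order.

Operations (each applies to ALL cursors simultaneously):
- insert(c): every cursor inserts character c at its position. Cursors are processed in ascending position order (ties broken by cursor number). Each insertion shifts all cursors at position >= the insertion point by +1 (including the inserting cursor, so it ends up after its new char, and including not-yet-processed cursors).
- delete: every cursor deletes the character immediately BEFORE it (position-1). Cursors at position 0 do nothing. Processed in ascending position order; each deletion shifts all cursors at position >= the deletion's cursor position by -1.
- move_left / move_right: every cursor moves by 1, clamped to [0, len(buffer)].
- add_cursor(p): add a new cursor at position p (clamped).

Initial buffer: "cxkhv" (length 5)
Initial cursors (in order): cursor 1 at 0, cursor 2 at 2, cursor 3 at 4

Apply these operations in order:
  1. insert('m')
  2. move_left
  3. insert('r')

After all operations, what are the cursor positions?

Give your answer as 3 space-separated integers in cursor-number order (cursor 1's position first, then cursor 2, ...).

After op 1 (insert('m')): buffer="mcxmkhmv" (len 8), cursors c1@1 c2@4 c3@7, authorship 1..2..3.
After op 2 (move_left): buffer="mcxmkhmv" (len 8), cursors c1@0 c2@3 c3@6, authorship 1..2..3.
After op 3 (insert('r')): buffer="rmcxrmkhrmv" (len 11), cursors c1@1 c2@5 c3@9, authorship 11..22..33.

Answer: 1 5 9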